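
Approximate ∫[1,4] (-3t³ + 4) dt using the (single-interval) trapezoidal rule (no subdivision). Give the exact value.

T = (b−a)/2 · [f(1) + f(4)] = 1.5·[1 + (-188)] = -280.5.

-280.5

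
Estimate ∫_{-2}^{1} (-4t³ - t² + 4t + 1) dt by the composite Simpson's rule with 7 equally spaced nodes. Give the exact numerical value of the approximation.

h = (1 − (-2))/6 = 0.5.
Nodes t₀,…,t₆ = -2, -1.5, -1, -0.5, 0, 0.5, 1.
f(t) = -4t³ - t² + 4t + 1: f₀=21, f₁=6.25, f₂=0, f₃=-0.75, f₄=1, f₅=2.25, f₆=0.
(h/3)·[f₀ + 4f₁ + 2f₂ + 4f₃ + 2f₄ + 4f₅ + f₆] = 0.166667·(54) = 9.

9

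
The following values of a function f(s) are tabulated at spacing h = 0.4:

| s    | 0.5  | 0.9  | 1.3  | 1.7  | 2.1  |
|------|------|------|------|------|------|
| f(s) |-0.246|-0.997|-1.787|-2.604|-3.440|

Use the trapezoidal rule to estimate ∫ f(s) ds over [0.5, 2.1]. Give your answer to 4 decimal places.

-2.8924

h = 0.4, n = 4.
(h/2)·[y₀ + 2y₁ + 2y₂ + 2y₃ + y₄] = 0.2·(-14.462) = -2.8924.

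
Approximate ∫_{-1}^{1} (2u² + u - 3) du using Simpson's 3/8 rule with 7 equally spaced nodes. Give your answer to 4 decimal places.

-4.6667

h = (1 − (-1))/6 = 0.333333.
Nodes u₀,…,u₆ = -1, -0.666667, -0.333333, 0, 0.333333, 0.666667, 1.
f(u) = 2u² + u - 3: f₀=-2, f₁=-2.777778, f₂=-3.111111, f₃=-3, f₄=-2.444444, f₅=-1.444444, f₆=0.
(3h/8)·[f₀ + 3f₁ + 3f₂ + 2f₃ + 3f₄ + 3f₅ + f₆] = 0.125·(-37.333333) = -4.6667.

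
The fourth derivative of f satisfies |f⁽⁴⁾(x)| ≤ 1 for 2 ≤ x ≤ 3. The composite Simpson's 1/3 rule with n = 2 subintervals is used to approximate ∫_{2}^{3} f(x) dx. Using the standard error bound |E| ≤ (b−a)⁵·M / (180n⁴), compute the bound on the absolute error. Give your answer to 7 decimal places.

|E| ≤ (1)⁵·1 / (180·2⁴) = 1/2880 = 0.0003472.

0.0003472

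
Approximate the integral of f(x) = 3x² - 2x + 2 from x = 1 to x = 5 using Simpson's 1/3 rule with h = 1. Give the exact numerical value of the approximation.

108

h = (5 − 1)/4 = 1.
Nodes x₀,…,x₄ = 1, 2, 3, 4, 5.
f(x) = 3x² - 2x + 2: f₀=3, f₁=10, f₂=23, f₃=42, f₄=67.
(h/3)·[f₀ + 4f₁ + 2f₂ + 4f₃ + f₄] = 0.333333·(324) = 108.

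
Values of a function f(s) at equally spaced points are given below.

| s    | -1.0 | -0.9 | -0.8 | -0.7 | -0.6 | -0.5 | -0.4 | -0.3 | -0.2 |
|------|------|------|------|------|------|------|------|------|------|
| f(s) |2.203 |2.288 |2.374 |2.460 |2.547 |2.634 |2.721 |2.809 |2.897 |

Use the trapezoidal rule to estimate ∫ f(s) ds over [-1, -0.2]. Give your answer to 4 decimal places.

2.0383

h = 0.1, n = 8.
(h/2)·[y₀ + 2y₁ + 2y₂ + 2y₃ + 2y₄ + 2y₅ + 2y₆ + 2y₇ + y₈] = 0.05·(40.766) = 2.0383.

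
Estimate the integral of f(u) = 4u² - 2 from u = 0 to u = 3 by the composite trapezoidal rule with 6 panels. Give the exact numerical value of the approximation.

h = (3 − 0)/6 = 0.5.
Nodes u₀,…,u₆ = 0, 0.5, 1, 1.5, 2, 2.5, 3.
f(u) = 4u² - 2: f₀=-2, f₁=-1, f₂=2, f₃=7, f₄=14, f₅=23, f₆=34.
(h/2)·[f₀ + 2f₁ + 2f₂ + 2f₃ + 2f₄ + 2f₅ + f₆] = 0.25·(122) = 30.5.

30.5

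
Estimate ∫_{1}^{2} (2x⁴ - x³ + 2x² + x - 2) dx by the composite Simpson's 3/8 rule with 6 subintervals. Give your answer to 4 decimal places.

12.8171

h = (2 − 1)/6 = 0.166667.
Nodes x₀,…,x₆ = 1, 1.166667, 1.333333, 1.5, 1.666667, 1.833333, 2.
f(x) = 2x⁴ - x³ + 2x² + x - 2: f₀=2, f₁=4.006173, f₂=6.839506, f₃=10.75, f₄=16.024691, f₅=22.987654, f₆=32.
(3h/8)·[f₀ + 3f₁ + 3f₂ + 2f₃ + 3f₄ + 3f₅ + f₆] = 0.0625·(205.074074) = 12.8171.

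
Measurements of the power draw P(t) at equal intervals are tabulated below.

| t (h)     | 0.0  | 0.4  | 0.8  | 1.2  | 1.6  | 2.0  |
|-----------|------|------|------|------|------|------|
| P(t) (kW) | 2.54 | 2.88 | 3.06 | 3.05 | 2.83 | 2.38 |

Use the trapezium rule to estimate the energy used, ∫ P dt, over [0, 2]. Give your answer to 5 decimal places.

5.71200

h = 0.4, n = 5.
(h/2)·[y₀ + 2y₁ + 2y₂ + 2y₃ + 2y₄ + y₅] = 0.2·(28.56) = 5.71200.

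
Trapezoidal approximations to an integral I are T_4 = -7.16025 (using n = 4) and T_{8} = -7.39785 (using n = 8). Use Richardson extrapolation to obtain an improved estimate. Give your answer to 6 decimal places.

-7.477050

R = (4·T_{8} − T_4) / 3 = (4·(-7.39785) − (-7.16025))/3 = (-22.43115)/3 = -7.477050.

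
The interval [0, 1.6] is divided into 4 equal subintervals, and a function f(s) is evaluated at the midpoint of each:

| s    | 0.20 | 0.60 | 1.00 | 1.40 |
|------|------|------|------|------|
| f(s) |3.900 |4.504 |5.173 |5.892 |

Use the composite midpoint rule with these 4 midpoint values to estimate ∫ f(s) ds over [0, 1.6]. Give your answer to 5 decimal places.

7.78760

h = 0.4, n = 4.
h·[y(m₁) + y(m₂) + y(m₃) + y(m₄)] = 0.4·(19.469) = 7.78760.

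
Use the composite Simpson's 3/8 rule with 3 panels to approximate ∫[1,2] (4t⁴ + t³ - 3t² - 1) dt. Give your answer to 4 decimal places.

h = (2 − 1)/3 = 0.333333.
Nodes t₀,…,t₃ = 1, 1.333333, 1.666667, 2.
f(t) = 4t⁴ + t³ - 3t² - 1: f₀=1, f₁=8.679012, f₂=26.160494, f₃=59.
(3h/8)·[f₀ + 3f₁ + 3f₂ + f₃] = 0.125·(164.518519) = 20.5648.

20.5648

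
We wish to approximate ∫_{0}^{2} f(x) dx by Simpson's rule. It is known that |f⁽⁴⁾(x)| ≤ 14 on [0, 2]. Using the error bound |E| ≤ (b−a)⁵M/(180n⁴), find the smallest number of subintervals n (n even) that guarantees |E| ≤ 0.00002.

Need 448/(180n⁴) ≤ 0.00002.
n⁴ ≥ 448/(180·0.00002) = 124444 ⇒ n ≥ 18.7821, so the smallest even n is 20. (n must be even for Simpson's rule.)

20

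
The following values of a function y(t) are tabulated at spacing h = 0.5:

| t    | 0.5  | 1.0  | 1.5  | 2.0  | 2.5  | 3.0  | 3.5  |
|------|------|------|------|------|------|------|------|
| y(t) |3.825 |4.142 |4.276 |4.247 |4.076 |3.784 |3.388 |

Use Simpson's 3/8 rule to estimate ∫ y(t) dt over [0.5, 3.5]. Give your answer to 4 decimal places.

12.1014

h = 0.5, n = 6.
(3h/8)·[y₀ + 3y₁ + 3y₂ + 2y₃ + 3y₄ + 3y₅ + y₆] = 0.1875·(64.541) = 12.1014.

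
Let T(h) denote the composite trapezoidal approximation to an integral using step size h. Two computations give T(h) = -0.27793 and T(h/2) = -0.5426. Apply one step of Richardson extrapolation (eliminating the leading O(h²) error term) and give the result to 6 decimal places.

-0.630823

R = (4·T(h/2) − T(h)) / 3 = (4·(-0.5426) − (-0.27793))/3 = (-1.89247)/3 = -0.630823.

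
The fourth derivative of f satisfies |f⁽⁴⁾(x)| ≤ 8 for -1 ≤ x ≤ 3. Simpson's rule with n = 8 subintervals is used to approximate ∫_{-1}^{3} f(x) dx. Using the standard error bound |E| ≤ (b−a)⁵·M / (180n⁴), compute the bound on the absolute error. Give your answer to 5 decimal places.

|E| ≤ (4)⁵·8 / (180·8⁴) = 8192/737280 = 0.01111.

0.01111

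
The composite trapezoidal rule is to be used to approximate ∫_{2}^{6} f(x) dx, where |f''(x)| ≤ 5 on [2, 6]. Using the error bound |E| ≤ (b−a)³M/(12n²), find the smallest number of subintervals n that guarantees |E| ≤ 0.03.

Need 320/(12n²) ≤ 0.03.
n² ≥ 320/(12·0.03) = 888.889 ⇒ n ≥ 29.8142, so the smallest n is 30.

30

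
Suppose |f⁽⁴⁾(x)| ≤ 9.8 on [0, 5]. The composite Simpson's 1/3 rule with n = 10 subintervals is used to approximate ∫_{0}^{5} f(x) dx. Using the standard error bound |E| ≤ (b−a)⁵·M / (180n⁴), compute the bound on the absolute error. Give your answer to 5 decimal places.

|E| ≤ (5)⁵·9.8 / (180·10⁴) = 30625/1800000 = 0.01701.

0.01701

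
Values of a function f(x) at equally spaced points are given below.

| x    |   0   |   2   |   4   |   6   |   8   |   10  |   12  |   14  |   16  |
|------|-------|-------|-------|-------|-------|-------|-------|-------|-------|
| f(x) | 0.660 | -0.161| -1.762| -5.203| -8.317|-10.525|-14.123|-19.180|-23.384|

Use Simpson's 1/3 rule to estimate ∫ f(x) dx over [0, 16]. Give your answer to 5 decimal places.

h = 2, n = 8.
(h/3)·[y₀ + 4y₁ + 2y₂ + 4y₃ + 2y₄ + 4y₅ + 2y₆ + 4y₇ + y₈] = 0.666667·(-211.404) = -140.93600.

-140.93600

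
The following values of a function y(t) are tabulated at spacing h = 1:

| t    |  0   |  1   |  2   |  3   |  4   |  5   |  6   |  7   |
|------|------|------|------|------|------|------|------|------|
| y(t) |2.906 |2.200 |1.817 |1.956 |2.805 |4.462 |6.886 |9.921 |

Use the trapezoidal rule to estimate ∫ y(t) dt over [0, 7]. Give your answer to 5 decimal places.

h = 1, n = 7.
(h/2)·[y₀ + 2y₁ + 2y₂ + 2y₃ + 2y₄ + 2y₅ + 2y₆ + y₇] = 0.5·(53.079) = 26.53950.

26.53950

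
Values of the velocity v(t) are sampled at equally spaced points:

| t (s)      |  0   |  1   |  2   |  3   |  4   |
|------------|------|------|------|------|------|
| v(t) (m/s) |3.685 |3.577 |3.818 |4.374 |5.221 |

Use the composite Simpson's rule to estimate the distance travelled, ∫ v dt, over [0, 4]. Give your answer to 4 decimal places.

16.1153

h = 1, n = 4.
(h/3)·[y₀ + 4y₁ + 2y₂ + 4y₃ + y₄] = 0.333333·(48.346) = 16.1153.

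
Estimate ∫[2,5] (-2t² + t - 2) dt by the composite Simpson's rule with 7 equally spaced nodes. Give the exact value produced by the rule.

h = (5 − 2)/6 = 0.5.
Nodes t₀,…,t₆ = 2, 2.5, 3, 3.5, 4, 4.5, 5.
f(t) = -2t² + t - 2: f₀=-8, f₁=-12, f₂=-17, f₃=-23, f₄=-30, f₅=-38, f₆=-47.
(h/3)·[f₀ + 4f₁ + 2f₂ + 4f₃ + 2f₄ + 4f₅ + f₆] = 0.166667·(-441) = -73.5.

-73.5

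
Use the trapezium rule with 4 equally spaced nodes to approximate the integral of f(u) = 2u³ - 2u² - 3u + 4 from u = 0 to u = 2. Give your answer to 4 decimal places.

h = (2 − 0)/3 = 0.666667.
Nodes u₀,…,u₃ = 0, 0.666667, 1.333333, 2.
f(u) = 2u³ - 2u² - 3u + 4: f₀=4, f₁=1.703704, f₂=1.185185, f₃=6.
(h/2)·[f₀ + 2f₁ + 2f₂ + f₃] = 0.333333·(15.777778) = 5.2593.

5.2593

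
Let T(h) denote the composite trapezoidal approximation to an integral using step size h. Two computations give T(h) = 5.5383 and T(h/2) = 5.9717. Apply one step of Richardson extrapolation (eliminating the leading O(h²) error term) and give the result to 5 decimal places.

R = (4·T(h/2) − T(h)) / 3 = (4·5.9717 − 5.5383)/3 = (18.3485)/3 = 6.11617.

6.11617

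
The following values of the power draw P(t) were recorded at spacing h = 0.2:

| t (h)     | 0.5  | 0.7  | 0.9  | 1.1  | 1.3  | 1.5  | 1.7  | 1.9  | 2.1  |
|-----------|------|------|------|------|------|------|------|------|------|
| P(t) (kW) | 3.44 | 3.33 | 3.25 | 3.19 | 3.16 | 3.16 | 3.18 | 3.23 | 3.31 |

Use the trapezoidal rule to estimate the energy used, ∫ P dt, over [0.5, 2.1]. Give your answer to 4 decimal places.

5.1750

h = 0.2, n = 8.
(h/2)·[y₀ + 2y₁ + 2y₂ + 2y₃ + 2y₄ + 2y₅ + 2y₆ + 2y₇ + y₈] = 0.1·(51.75) = 5.1750.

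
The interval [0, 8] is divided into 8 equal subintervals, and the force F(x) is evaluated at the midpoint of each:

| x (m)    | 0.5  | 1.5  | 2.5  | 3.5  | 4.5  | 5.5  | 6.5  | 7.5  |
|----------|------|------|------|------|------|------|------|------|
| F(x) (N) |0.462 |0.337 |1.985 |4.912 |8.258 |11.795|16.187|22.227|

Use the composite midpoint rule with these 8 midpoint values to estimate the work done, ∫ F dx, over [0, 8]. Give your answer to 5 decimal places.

66.16300

h = 1, n = 8.
h·[y(m₁) + y(m₂) + y(m₃) + y(m₄) + y(m₅) + y(m₆) + y(m₇) + y(m₈)] = 1·(66.163) = 66.16300.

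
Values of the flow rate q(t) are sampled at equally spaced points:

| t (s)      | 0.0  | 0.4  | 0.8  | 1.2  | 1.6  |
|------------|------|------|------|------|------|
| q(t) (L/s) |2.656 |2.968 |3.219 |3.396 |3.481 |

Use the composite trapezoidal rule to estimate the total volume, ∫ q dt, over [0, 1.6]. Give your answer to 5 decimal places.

5.06060

h = 0.4, n = 4.
(h/2)·[y₀ + 2y₁ + 2y₂ + 2y₃ + y₄] = 0.2·(25.303) = 5.06060.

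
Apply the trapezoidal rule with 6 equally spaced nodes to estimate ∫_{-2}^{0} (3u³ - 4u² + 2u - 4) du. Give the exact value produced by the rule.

-35.36

h = (0 − (-2))/5 = 0.4.
Nodes u₀,…,u₅ = -2, -1.6, -1.2, -0.8, -0.4, 0.
f(u) = 3u³ - 4u² + 2u - 4: f₀=-48, f₁=-29.728, f₂=-17.344, f₃=-9.696, f₄=-5.632, f₅=-4.
(h/2)·[f₀ + 2f₁ + 2f₂ + 2f₃ + 2f₄ + f₅] = 0.2·(-176.8) = -35.36.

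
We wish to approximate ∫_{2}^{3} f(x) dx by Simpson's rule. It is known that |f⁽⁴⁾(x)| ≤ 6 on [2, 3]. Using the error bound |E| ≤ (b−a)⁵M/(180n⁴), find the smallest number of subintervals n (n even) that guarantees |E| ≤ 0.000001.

14

Need 6/(180n⁴) ≤ 0.000001.
n⁴ ≥ 6/(180·0.000001) = 33333.3 ⇒ n ≥ 13.5120, so the smallest even n is 14. (n must be even for Simpson's rule.)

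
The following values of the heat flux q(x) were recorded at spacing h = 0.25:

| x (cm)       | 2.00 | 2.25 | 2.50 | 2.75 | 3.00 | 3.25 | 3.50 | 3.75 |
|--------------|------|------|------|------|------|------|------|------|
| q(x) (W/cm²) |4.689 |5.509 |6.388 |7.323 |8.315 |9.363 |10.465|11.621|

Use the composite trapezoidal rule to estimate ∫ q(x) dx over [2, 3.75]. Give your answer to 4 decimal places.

h = 0.25, n = 7.
(h/2)·[y₀ + 2y₁ + 2y₂ + 2y₃ + 2y₄ + 2y₅ + 2y₆ + y₇] = 0.125·(111.036) = 13.8795.

13.8795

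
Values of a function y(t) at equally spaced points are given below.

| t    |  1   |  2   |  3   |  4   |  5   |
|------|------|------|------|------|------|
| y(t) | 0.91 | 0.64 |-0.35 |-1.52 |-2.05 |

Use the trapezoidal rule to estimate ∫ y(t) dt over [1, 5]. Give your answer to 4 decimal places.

-1.8000

h = 1, n = 4.
(h/2)·[y₀ + 2y₁ + 2y₂ + 2y₃ + y₄] = 0.5·(-3.60) = -1.8000.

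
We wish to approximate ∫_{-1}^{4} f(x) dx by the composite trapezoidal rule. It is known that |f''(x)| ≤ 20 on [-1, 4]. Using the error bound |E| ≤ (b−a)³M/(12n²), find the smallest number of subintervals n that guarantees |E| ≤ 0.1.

46

Need 2500/(12n²) ≤ 0.1.
n² ≥ 2500/(12·0.1) = 2083.33 ⇒ n ≥ 45.6435, so the smallest n is 46.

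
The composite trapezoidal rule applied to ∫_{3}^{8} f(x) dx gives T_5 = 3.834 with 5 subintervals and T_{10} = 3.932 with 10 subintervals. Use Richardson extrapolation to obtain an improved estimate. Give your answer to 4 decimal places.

3.9647

R = (4·T_{10} − T_5) / 3 = (4·3.932 − 3.834)/3 = (11.894)/3 = 3.9647.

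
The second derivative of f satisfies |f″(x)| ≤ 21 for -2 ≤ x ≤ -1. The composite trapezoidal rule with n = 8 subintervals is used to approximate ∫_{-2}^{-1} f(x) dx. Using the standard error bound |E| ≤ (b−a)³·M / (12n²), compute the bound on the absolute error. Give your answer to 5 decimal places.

0.02734

|E| ≤ (1)³·21 / (12·8²) = 21/768 = 0.02734.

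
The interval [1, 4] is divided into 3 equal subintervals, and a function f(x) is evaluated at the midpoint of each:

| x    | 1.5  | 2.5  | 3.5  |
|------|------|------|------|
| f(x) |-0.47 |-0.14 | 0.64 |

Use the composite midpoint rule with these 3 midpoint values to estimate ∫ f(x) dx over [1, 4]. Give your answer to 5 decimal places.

h = 1, n = 3.
h·[y(m₁) + y(m₂) + y(m₃)] = 1·(0.03) = 0.03000.

0.03000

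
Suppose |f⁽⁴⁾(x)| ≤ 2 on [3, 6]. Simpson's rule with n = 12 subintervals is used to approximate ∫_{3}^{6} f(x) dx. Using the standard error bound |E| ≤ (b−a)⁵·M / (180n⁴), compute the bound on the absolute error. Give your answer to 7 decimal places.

|E| ≤ (3)⁵·2 / (180·12⁴) = 486/3732480 = 0.0001302.

0.0001302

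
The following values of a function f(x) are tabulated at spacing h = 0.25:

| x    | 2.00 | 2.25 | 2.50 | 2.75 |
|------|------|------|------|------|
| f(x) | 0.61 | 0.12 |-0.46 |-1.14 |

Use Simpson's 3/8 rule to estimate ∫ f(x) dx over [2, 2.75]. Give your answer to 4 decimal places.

-0.1453

h = 0.25, n = 3.
(3h/8)·[y₀ + 3y₁ + 3y₂ + y₃] = 0.09375·(-1.55) = -0.1453.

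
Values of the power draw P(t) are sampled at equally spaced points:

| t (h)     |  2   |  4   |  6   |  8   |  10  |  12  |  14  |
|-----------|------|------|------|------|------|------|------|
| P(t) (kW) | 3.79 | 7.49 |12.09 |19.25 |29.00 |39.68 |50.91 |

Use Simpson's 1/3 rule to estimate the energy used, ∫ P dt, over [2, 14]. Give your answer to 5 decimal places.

h = 2, n = 6.
(h/3)·[y₀ + 4y₁ + 2y₂ + 4y₃ + 2y₄ + 4y₅ + y₆] = 0.666667·(402.56) = 268.37333.

268.37333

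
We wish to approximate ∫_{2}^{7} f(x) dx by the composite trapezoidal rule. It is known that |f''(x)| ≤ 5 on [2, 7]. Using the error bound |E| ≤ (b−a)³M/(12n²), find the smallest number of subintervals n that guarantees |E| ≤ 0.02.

52

Need 625/(12n²) ≤ 0.02.
n² ≥ 625/(12·0.02) = 2604.17 ⇒ n ≥ 51.0310, so the smallest n is 52.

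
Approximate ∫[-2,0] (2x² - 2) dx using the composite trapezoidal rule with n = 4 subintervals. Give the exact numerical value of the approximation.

h = (0 − (-2))/4 = 0.5.
Nodes x₀,…,x₄ = -2, -1.5, -1, -0.5, 0.
f(x) = 2x² - 2: f₀=6, f₁=2.5, f₂=0, f₃=-1.5, f₄=-2.
(h/2)·[f₀ + 2f₁ + 2f₂ + 2f₃ + f₄] = 0.25·(6) = 1.5.

1.5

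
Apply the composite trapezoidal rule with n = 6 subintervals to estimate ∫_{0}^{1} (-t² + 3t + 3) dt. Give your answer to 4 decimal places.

h = (1 − 0)/6 = 0.166667.
Nodes t₀,…,t₆ = 0, 0.166667, 0.333333, 0.5, 0.666667, 0.833333, 1.
f(t) = -t² + 3t + 3: f₀=3, f₁=3.472222, f₂=3.888889, f₃=4.25, f₄=4.555556, f₅=4.805556, f₆=5.
(h/2)·[f₀ + 2f₁ + 2f₂ + 2f₃ + 2f₄ + 2f₅ + f₆] = 0.083333·(49.944444) = 4.1620.

4.1620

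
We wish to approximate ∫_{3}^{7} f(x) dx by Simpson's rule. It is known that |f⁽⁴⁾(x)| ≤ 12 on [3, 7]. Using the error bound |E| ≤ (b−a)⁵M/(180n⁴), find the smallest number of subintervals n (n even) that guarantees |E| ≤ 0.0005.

20

Need 12288/(180n⁴) ≤ 0.0005.
n⁴ ≥ 12288/(180·0.0005) = 136533 ⇒ n ≥ 19.2225, so the smallest even n is 20. (n must be even for Simpson's rule.)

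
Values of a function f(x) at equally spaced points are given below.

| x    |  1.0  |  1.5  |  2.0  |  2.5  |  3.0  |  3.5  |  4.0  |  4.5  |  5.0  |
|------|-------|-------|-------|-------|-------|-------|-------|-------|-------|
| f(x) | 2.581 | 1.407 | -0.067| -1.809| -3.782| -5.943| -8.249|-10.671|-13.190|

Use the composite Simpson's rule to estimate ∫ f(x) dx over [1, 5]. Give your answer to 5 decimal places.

-17.14483

h = 0.5, n = 8.
(h/3)·[y₀ + 4y₁ + 2y₂ + 4y₃ + 2y₄ + 4y₅ + 2y₆ + 4y₇ + y₈] = 0.166667·(-102.869) = -17.14483.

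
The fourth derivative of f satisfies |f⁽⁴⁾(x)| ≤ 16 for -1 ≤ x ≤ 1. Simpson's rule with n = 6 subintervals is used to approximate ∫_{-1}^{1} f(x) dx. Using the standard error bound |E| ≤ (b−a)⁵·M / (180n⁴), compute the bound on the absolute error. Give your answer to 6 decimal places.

0.002195

|E| ≤ (2)⁵·16 / (180·6⁴) = 512/233280 = 0.002195.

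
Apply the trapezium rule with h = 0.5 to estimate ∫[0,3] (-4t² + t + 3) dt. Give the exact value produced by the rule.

-23

h = (3 − 0)/6 = 0.5.
Nodes t₀,…,t₆ = 0, 0.5, 1, 1.5, 2, 2.5, 3.
f(t) = -4t² + t + 3: f₀=3, f₁=2.5, f₂=0, f₃=-4.5, f₄=-11, f₅=-19.5, f₆=-30.
(h/2)·[f₀ + 2f₁ + 2f₂ + 2f₃ + 2f₄ + 2f₅ + f₆] = 0.25·(-92) = -23.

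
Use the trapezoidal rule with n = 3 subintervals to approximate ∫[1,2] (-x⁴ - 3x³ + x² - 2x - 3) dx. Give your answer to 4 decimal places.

-21.6070

h = (2 − 1)/3 = 0.333333.
Nodes x₀,…,x₃ = 1, 1.333333, 1.666667, 2.
f(x) = -x⁴ - 3x³ + x² - 2x - 3: f₀=-8, f₁=-14.160494, f₂=-25.160494, f₃=-43.
(h/2)·[f₀ + 2f₁ + 2f₂ + f₃] = 0.166667·(-129.641975) = -21.6070.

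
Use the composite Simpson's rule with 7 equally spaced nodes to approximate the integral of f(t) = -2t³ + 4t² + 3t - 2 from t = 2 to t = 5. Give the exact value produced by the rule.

h = (5 − 2)/6 = 0.5.
Nodes t₀,…,t₆ = 2, 2.5, 3, 3.5, 4, 4.5, 5.
f(t) = -2t³ + 4t² + 3t - 2: f₀=4, f₁=-0.75, f₂=-11, f₃=-28.25, f₄=-54, f₅=-89.75, f₆=-137.
(h/3)·[f₀ + 4f₁ + 2f₂ + 4f₃ + 2f₄ + 4f₅ + f₆] = 0.166667·(-738) = -123.

-123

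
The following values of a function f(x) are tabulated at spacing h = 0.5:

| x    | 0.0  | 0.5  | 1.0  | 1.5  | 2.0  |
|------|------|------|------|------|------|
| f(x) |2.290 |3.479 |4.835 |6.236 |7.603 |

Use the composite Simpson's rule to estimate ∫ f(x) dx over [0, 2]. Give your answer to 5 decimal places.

h = 0.5, n = 4.
(h/3)·[y₀ + 4y₁ + 2y₂ + 4y₃ + y₄] = 0.166667·(58.423) = 9.73717.

9.73717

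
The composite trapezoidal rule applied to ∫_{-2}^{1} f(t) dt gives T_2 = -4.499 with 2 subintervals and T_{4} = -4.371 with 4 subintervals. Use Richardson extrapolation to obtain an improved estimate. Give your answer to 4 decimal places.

R = (4·T_{4} − T_2) / 3 = (4·(-4.371) − (-4.499))/3 = (-12.985)/3 = -4.3283.

-4.3283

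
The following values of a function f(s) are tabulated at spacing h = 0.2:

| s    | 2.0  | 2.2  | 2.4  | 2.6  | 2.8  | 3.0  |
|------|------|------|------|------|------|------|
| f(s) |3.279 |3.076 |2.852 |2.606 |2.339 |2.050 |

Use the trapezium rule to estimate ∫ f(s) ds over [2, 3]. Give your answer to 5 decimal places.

2.70750

h = 0.2, n = 5.
(h/2)·[y₀ + 2y₁ + 2y₂ + 2y₃ + 2y₄ + y₅] = 0.1·(27.075) = 2.70750.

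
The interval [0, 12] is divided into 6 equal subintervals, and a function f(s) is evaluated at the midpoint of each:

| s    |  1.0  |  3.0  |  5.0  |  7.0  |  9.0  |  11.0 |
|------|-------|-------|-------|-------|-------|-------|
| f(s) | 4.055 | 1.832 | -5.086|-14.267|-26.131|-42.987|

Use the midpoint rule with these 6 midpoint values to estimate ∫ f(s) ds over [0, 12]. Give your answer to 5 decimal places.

-165.16800

h = 2, n = 6.
h·[y(m₁) + y(m₂) + y(m₃) + y(m₄) + y(m₅) + y(m₆)] = 2·(-82.584) = -165.16800.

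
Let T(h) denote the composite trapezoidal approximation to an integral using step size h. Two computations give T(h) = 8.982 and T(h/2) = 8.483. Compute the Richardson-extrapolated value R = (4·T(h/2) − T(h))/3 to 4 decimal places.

8.3167

R = (4·T(h/2) − T(h)) / 3 = (4·8.483 − 8.982)/3 = (24.950)/3 = 8.3167.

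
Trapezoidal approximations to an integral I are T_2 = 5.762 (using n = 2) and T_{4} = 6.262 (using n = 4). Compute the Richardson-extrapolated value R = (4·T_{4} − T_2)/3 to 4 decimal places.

6.4287

R = (4·T_{4} − T_2) / 3 = (4·6.262 − 5.762)/3 = (19.286)/3 = 6.4287.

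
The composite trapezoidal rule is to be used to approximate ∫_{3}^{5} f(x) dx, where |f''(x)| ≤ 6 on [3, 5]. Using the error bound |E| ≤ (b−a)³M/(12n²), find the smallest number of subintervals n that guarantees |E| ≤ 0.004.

32

Need 48/(12n²) ≤ 0.004.
n² ≥ 48/(12·0.004) = 1000 ⇒ n ≥ 31.6228, so the smallest n is 32.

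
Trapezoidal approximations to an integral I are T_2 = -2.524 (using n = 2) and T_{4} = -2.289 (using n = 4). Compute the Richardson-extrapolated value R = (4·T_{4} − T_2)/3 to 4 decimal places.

-2.2107

R = (4·T_{4} − T_2) / 3 = (4·(-2.289) − (-2.524))/3 = (-6.632)/3 = -2.2107.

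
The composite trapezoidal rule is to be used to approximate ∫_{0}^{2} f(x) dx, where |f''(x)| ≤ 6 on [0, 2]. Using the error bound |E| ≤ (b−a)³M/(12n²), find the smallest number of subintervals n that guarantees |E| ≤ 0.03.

12

Need 48/(12n²) ≤ 0.03.
n² ≥ 48/(12·0.03) = 133.333 ⇒ n ≥ 11.5470, so the smallest n is 12.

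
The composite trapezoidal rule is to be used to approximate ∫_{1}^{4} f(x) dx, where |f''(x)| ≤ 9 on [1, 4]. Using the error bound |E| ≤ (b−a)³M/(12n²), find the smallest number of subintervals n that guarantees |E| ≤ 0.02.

Need 243/(12n²) ≤ 0.02.
n² ≥ 243/(12·0.02) = 1012.5 ⇒ n ≥ 31.8198, so the smallest n is 32.

32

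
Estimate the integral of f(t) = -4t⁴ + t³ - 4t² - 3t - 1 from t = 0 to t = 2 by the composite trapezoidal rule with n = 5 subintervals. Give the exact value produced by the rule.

h = (2 − 0)/5 = 0.4.
Nodes t₀,…,t₅ = 0, 0.4, 0.8, 1.2, 1.6, 2.
f(t) = -4t⁴ + t³ - 4t² - 3t - 1: f₀=-1, f₁=-2.8784, f₂=-7.0864, f₃=-16.9264, f₄=-38.1584, f₅=-79.
(h/2)·[f₀ + 2f₁ + 2f₂ + 2f₃ + 2f₄ + f₅] = 0.2·(-210.0992) = -42.01984.

-42.01984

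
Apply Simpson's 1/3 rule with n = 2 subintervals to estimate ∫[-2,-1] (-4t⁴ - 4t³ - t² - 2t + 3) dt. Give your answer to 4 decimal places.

-6.1667

h = (-1 − (-2))/2 = 0.5.
Nodes t₀,…,t₂ = -2, -1.5, -1.
f(t) = -4t⁴ - 4t³ - t² - 2t + 3: f₀=-29, f₁=-3, f₂=4.
(h/3)·[f₀ + 4f₁ + f₂] = 0.166667·(-37) = -6.1667.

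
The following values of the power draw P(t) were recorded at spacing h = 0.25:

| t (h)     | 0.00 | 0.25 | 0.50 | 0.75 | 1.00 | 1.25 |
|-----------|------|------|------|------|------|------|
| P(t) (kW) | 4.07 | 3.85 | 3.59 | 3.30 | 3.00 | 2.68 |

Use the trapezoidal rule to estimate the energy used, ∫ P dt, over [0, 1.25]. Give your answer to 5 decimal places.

4.27875

h = 0.25, n = 5.
(h/2)·[y₀ + 2y₁ + 2y₂ + 2y₃ + 2y₄ + y₅] = 0.125·(34.23) = 4.27875.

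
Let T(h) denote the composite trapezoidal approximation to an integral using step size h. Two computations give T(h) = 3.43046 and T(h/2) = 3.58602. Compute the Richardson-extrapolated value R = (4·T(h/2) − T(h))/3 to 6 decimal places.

3.637873

R = (4·T(h/2) − T(h)) / 3 = (4·3.58602 − 3.43046)/3 = (10.91362)/3 = 3.637873.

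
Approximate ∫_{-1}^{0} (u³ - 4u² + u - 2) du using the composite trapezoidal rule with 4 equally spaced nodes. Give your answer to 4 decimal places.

-4.1852

h = (0 − (-1))/3 = 0.333333.
Nodes u₀,…,u₃ = -1, -0.666667, -0.333333, 0.
f(u) = u³ - 4u² + u - 2: f₀=-8, f₁=-4.740741, f₂=-2.814815, f₃=-2.
(h/2)·[f₀ + 2f₁ + 2f₂ + f₃] = 0.166667·(-25.111111) = -4.1852.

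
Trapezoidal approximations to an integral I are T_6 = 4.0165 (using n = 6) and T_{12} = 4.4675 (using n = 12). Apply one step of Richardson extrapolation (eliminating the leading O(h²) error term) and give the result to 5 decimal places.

4.61783

R = (4·T_{12} − T_6) / 3 = (4·4.4675 − 4.0165)/3 = (13.8535)/3 = 4.61783.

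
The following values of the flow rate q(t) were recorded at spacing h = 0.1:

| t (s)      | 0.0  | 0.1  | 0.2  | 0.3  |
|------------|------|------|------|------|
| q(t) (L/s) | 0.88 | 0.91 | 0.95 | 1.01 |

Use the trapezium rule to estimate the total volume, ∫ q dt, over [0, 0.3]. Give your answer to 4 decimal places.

0.2805

h = 0.1, n = 3.
(h/2)·[y₀ + 2y₁ + 2y₂ + y₃] = 0.05·(5.61) = 0.2805.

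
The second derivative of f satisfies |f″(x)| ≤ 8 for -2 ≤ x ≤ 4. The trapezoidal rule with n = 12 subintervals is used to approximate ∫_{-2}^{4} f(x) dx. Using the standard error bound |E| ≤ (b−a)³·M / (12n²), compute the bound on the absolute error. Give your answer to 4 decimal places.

|E| ≤ (6)³·8 / (12·12²) = 1728/1728 = 1.0000.

1.0000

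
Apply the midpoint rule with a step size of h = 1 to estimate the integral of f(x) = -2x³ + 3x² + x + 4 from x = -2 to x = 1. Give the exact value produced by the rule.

h = (1 − (-2))/3 = 1.
Midpoints m₁,…,m₃ = -1.5, -0.5, 0.5.
f(m₁)=16, f(m₂)=4.5, f(m₃)=5.
h·[f(m₁) + f(m₂) + f(m₃)] = 1·(25.5) = 25.5.

25.5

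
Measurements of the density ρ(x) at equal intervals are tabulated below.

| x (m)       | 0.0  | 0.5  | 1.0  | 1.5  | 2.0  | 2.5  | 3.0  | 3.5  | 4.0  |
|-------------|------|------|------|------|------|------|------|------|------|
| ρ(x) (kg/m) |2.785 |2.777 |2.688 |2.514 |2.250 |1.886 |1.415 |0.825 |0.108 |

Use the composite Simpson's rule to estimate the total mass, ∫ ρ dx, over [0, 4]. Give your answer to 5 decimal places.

7.93450

h = 0.5, n = 8.
(h/3)·[y₀ + 4y₁ + 2y₂ + 4y₃ + 2y₄ + 4y₅ + 2y₆ + 4y₇ + y₈] = 0.166667·(47.607) = 7.93450.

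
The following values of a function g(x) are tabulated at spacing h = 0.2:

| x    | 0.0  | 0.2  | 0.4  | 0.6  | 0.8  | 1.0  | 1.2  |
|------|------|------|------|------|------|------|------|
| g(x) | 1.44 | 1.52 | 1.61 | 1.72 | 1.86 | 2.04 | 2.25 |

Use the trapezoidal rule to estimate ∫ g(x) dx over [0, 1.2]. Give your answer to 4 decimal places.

h = 0.2, n = 6.
(h/2)·[y₀ + 2y₁ + 2y₂ + 2y₃ + 2y₄ + 2y₅ + y₆] = 0.1·(21.19) = 2.1190.

2.1190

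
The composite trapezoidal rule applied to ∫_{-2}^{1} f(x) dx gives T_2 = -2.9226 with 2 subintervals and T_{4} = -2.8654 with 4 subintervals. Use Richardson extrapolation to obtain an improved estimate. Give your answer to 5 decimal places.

-2.84633

R = (4·T_{4} − T_2) / 3 = (4·(-2.8654) − (-2.9226))/3 = (-8.5390)/3 = -2.84633.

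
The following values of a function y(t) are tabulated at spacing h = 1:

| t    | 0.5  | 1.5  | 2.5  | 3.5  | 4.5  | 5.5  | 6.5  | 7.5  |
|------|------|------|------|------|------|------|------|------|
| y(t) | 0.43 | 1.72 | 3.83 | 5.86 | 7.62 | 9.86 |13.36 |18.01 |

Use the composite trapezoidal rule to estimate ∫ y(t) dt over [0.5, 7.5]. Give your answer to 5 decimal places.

51.47000

h = 1, n = 7.
(h/2)·[y₀ + 2y₁ + 2y₂ + 2y₃ + 2y₄ + 2y₅ + 2y₆ + y₇] = 0.5·(102.94) = 51.47000.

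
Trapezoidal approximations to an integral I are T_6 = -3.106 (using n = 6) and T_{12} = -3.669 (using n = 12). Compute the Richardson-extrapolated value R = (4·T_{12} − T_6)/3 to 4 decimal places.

R = (4·T_{12} − T_6) / 3 = (4·(-3.669) − (-3.106))/3 = (-11.570)/3 = -3.8567.

-3.8567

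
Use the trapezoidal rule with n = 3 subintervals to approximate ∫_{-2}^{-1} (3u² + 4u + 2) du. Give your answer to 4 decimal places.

3.0556

h = (-1 − (-2))/3 = 0.333333.
Nodes u₀,…,u₃ = -2, -1.666667, -1.333333, -1.
f(u) = 3u² + 4u + 2: f₀=6, f₁=3.666667, f₂=2, f₃=1.
(h/2)·[f₀ + 2f₁ + 2f₂ + f₃] = 0.166667·(18.333333) = 3.0556.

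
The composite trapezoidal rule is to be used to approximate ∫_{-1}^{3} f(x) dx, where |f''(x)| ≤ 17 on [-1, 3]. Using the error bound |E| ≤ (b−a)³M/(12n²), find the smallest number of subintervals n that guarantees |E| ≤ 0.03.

Need 1088/(12n²) ≤ 0.03.
n² ≥ 1088/(12·0.03) = 3022.22 ⇒ n ≥ 54.9747, so the smallest n is 55.

55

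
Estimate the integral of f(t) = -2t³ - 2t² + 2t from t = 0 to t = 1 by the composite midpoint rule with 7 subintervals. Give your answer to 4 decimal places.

h = (1 − 0)/7 = 0.142857.
Midpoints m₁,…,m₇ = 0.071429, 0.214286, 0.357143, 0.5, 0.642857, 0.785714, 0.928571.
f(m₁)=0.131924, f(m₂)=0.317055, f(m₃)=0.368076, f(m₄)=0.25, f(m₅)=-0.072157, f(m₆)=-0.633382, f(m₇)=-1.468659.
h·[f(m₁) + f(m₂) + f(m₃) + f(m₄) + f(m₅) + f(m₆) + f(m₇)] = 0.142857·(-1.107143) = -0.1582.

-0.1582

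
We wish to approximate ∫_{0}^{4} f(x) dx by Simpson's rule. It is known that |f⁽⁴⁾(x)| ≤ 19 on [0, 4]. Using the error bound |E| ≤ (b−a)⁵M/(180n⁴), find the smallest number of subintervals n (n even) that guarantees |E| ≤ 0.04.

8

Need 19456/(180n⁴) ≤ 0.04.
n⁴ ≥ 19456/(180·0.04) = 2702.22 ⇒ n ≥ 7.2099, so the smallest even n is 8. (n must be even for Simpson's rule.)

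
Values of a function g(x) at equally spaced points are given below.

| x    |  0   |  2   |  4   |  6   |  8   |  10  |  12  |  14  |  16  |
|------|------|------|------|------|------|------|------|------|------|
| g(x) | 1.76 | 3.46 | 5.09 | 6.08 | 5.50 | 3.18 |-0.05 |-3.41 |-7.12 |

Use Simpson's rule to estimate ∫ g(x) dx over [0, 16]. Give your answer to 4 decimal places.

h = 2, n = 8.
(h/3)·[y₀ + 4y₁ + 2y₂ + 4y₃ + 2y₄ + 4y₅ + 2y₆ + 4y₇ + y₈] = 0.666667·(52.96) = 35.3067.

35.3067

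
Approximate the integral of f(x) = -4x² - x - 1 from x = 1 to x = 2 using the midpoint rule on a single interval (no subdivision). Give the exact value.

M = (b−a)·f(1.5) = 1·(-11.5) = -11.5.

-11.5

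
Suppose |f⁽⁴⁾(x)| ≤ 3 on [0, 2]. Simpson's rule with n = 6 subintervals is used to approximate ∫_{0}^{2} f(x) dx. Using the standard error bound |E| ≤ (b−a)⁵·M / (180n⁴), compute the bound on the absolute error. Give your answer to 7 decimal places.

0.0004115

|E| ≤ (2)⁵·3 / (180·6⁴) = 96/233280 = 0.0004115.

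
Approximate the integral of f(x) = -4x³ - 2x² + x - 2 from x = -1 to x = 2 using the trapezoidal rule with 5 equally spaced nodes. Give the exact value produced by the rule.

-27.75

h = (2 − (-1))/4 = 0.75.
Nodes x₀,…,x₄ = -1, -0.25, 0.5, 1.25, 2.
f(x) = -4x³ - 2x² + x - 2: f₀=-1, f₁=-2.3125, f₂=-2.5, f₃=-11.6875, f₄=-40.
(h/2)·[f₀ + 2f₁ + 2f₂ + 2f₃ + f₄] = 0.375·(-74) = -27.75.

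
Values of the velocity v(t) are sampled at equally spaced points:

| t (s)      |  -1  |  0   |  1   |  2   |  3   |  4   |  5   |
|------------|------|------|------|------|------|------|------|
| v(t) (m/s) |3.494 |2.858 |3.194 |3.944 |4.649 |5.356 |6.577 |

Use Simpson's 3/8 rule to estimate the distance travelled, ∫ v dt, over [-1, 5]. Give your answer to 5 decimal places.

24.79875

h = 1, n = 6.
(3h/8)·[y₀ + 3y₁ + 3y₂ + 2y₃ + 3y₄ + 3y₅ + y₆] = 0.375·(66.130) = 24.79875.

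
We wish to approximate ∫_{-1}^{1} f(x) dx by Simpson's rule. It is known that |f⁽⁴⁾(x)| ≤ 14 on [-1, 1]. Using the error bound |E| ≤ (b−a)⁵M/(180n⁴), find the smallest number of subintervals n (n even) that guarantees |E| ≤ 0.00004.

Need 448/(180n⁴) ≤ 0.00004.
n⁴ ≥ 448/(180·0.00004) = 62222.2 ⇒ n ≥ 15.7938, so the smallest even n is 16. (n must be even for Simpson's rule.)

16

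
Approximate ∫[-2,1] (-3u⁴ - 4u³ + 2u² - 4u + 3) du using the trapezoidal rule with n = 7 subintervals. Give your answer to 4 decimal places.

15.2918

h = (1 − (-2))/7 = 0.428571.
Nodes u₀,…,u₇ = -2, -1.571429, -1.142857, -0.714286, -0.285714, 0.142857, 0.571429, 1.
f(u) = -3u⁴ - 4u³ + 2u² - 4u + 3: f₀=3, f₁=11.452728, f₂=11.036651, f₃=7.554352, f₄=4.379425, f₅=2.456476, f₆=0.301125, f₇=-6.
(h/2)·[f₀ + 2f₁ + 2f₂ + 2f₃ + 2f₄ + 2f₅ + 2f₆ + f₇] = 0.214286·(71.361516) = 15.2918.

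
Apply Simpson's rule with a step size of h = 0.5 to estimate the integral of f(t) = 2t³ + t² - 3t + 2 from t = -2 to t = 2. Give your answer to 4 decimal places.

13.3333

h = (2 − (-2))/8 = 0.5.
Nodes t₀,…,t₈ = -2, -1.5, -1, -0.5, 0, 0.5, 1, 1.5, 2.
f(t) = 2t³ + t² - 3t + 2: f₀=-4, f₁=2, f₂=4, f₃=3.5, f₄=2, f₅=1, f₆=2, f₇=6.5, f₈=16.
(h/3)·[f₀ + 4f₁ + 2f₂ + 4f₃ + 2f₄ + 4f₅ + 2f₆ + 4f₇ + f₈] = 0.166667·(80) = 13.3333.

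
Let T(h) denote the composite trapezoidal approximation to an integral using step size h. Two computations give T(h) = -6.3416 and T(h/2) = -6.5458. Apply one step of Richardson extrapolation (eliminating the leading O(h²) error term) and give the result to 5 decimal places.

R = (4·T(h/2) − T(h)) / 3 = (4·(-6.5458) − (-6.3416))/3 = (-19.8416)/3 = -6.61387.

-6.61387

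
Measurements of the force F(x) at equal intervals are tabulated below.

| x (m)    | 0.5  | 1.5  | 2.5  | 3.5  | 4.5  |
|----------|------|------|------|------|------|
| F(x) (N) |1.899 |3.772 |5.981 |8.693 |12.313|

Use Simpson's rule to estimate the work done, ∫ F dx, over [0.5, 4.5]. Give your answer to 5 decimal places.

h = 1, n = 4.
(h/3)·[y₀ + 4y₁ + 2y₂ + 4y₃ + y₄] = 0.333333·(76.034) = 25.34467.

25.34467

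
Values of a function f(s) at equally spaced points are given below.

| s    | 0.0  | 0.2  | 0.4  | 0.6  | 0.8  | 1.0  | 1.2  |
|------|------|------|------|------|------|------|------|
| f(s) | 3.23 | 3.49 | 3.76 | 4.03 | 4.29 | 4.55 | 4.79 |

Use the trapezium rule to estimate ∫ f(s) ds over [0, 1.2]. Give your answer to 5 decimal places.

4.82600

h = 0.2, n = 6.
(h/2)·[y₀ + 2y₁ + 2y₂ + 2y₃ + 2y₄ + 2y₅ + y₆] = 0.1·(48.26) = 4.82600.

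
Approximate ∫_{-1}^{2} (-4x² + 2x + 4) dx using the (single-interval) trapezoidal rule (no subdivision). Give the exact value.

T = (b−a)/2 · [f(-1) + f(2)] = 1.5·[(-2) + (-8)] = -15.

-15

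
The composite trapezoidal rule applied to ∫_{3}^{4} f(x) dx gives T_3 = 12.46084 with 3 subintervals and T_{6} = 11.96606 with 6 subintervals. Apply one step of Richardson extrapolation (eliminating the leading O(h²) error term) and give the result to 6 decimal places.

11.801133

R = (4·T_{6} − T_3) / 3 = (4·11.96606 − 12.46084)/3 = (35.40340)/3 = 11.801133.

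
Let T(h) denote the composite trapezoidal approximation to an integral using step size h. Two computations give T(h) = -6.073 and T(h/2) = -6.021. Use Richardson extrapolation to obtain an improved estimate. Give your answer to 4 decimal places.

-6.0037

R = (4·T(h/2) − T(h)) / 3 = (4·(-6.021) − (-6.073))/3 = (-18.011)/3 = -6.0037.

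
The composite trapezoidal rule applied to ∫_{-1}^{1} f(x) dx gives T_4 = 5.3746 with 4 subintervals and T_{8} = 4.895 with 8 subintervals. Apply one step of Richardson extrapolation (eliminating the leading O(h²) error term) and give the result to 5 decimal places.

R = (4·T_{8} − T_4) / 3 = (4·4.895 − 5.3746)/3 = (14.2054)/3 = 4.73513.

4.73513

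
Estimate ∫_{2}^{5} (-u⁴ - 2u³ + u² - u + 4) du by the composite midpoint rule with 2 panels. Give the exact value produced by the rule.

h = (5 − 2)/2 = 1.5.
Midpoints m₁,…,m₂ = 2.75, 4.25.
f(m₁)=-89.97265625, f(m₂)=-461.97265625.
h·[f(m₁) + f(m₂)] = 1.5·(-551.9453125) = -827.91796875.

-827.91796875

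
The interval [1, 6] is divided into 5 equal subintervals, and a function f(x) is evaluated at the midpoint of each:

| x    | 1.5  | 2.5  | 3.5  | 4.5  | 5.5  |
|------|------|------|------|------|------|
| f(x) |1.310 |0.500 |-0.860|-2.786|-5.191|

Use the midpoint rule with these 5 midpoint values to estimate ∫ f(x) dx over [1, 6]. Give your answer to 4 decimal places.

-7.0270

h = 1, n = 5.
h·[y(m₁) + y(m₂) + y(m₃) + y(m₄) + y(m₅)] = 1·(-7.027) = -7.0270.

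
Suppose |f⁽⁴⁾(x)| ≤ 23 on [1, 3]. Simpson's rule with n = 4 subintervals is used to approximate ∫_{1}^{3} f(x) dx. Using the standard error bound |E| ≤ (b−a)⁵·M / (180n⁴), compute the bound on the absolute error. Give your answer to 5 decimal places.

|E| ≤ (2)⁵·23 / (180·4⁴) = 736/46080 = 0.01597.

0.01597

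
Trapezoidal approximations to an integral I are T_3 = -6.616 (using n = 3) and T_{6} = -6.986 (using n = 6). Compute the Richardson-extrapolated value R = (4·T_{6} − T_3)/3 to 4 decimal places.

R = (4·T_{6} − T_3) / 3 = (4·(-6.986) − (-6.616))/3 = (-21.328)/3 = -7.1093.

-7.1093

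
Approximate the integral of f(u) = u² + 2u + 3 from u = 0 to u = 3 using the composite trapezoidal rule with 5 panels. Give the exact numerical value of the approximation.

h = (3 − 0)/5 = 0.6.
Nodes u₀,…,u₅ = 0, 0.6, 1.2, 1.8, 2.4, 3.
f(u) = u² + 2u + 3: f₀=3, f₁=4.56, f₂=6.84, f₃=9.84, f₄=13.56, f₅=18.
(h/2)·[f₀ + 2f₁ + 2f₂ + 2f₃ + 2f₄ + f₅] = 0.3·(90.6) = 27.18.

27.18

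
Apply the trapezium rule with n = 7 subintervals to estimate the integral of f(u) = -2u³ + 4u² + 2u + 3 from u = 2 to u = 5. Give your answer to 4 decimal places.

-120.0612

h = (5 − 2)/7 = 0.428571.
Nodes u₀,…,u₇ = 2, 2.428571, 2.857143, 3.285714, 3.714286, 4.142857, 4.571429, 5.
f(u) = -2u³ + 4u² + 2u + 3: f₀=7, f₁=2.801749, f₂=-5.279883, f₃=-18.189504, f₄=-36.871720, f₅=-62.271137, f₆=-95.332362, f₇=-137.
(h/2)·[f₀ + 2f₁ + 2f₂ + 2f₃ + 2f₄ + 2f₅ + 2f₆ + f₇] = 0.214286·(-560.285714) = -120.0612.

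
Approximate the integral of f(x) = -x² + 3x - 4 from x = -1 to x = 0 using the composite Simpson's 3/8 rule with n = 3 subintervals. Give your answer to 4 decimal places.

h = (0 − (-1))/3 = 0.333333.
Nodes x₀,…,x₃ = -1, -0.666667, -0.333333, 0.
f(x) = -x² + 3x - 4: f₀=-8, f₁=-6.444444, f₂=-5.111111, f₃=-4.
(3h/8)·[f₀ + 3f₁ + 3f₂ + f₃] = 0.125·(-46.666667) = -5.8333.

-5.8333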